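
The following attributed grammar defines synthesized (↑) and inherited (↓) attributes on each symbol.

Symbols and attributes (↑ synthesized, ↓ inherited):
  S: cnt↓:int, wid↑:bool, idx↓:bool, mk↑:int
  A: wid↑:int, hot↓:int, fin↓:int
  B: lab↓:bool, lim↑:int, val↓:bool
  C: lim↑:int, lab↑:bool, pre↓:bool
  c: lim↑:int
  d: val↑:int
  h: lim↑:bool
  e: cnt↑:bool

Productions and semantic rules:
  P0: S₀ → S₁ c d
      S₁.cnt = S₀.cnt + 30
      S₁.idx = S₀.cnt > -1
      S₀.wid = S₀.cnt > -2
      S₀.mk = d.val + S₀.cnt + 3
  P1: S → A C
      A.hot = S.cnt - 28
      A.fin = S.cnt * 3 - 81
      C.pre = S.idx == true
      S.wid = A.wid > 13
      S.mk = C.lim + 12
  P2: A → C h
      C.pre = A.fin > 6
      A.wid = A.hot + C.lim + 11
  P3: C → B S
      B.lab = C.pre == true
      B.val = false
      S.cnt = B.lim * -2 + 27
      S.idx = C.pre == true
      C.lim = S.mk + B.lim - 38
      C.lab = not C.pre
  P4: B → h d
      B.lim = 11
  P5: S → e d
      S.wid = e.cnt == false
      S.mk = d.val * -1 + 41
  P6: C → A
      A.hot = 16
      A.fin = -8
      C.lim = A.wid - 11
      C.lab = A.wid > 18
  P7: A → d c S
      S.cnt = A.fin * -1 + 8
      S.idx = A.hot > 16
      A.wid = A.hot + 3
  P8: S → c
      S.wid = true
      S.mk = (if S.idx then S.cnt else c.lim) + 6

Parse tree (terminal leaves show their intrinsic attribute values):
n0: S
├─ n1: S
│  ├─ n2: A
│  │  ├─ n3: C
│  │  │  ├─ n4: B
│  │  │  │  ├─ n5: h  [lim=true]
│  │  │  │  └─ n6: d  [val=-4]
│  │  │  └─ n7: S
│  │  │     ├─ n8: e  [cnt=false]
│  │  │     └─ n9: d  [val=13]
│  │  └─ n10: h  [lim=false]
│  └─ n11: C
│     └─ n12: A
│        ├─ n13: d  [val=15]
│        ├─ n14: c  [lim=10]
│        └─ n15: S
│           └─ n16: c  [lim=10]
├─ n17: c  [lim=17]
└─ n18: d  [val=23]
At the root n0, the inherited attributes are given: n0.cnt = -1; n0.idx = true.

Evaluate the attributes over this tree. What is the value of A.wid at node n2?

1. n0.cnt = -1  [given at root]
2. n0.idx = true  [given at root]
3. n1.cnt = 29  [S₀.cnt + 30]
4. n1.idx = false  [S₀.cnt > -1]
5. n2.hot = 1  [S.cnt - 28]
6. n2.fin = 6  [S.cnt * 3 - 81]
7. n3.pre = false  [A.fin > 6]
8. n4.lab = false  [C.pre == true]
9. n4.val = false  [false]
10. n5.lim = true  [terminal]
11. n6.val = -4  [terminal]
12. n4.lim = 11  [11]
13. n7.cnt = 5  [B.lim * -2 + 27]
14. n7.idx = false  [C.pre == true]
15. n8.cnt = false  [terminal]
16. n9.val = 13  [terminal]
17. n7.wid = true  [e.cnt == false]
18. n7.mk = 28  [d.val * -1 + 41]
19. n3.lim = 1  [S.mk + B.lim - 38]
20. n3.lab = true  [not C.pre]
21. n10.lim = false  [terminal]
22. n2.wid = 13  [A.hot + C.lim + 11]
23. n11.pre = false  [S.idx == true]
24. n12.hot = 16  [16]
25. n12.fin = -8  [-8]
26. n13.val = 15  [terminal]
27. n14.lim = 10  [terminal]
28. n15.cnt = 16  [A.fin * -1 + 8]
29. n15.idx = false  [A.hot > 16]
30. n16.lim = 10  [terminal]
31. n15.wid = true  [true]
32. n15.mk = 16  [(if S.idx then S.cnt else c.lim) + 6]
33. n12.wid = 19  [A.hot + 3]
34. n11.lim = 8  [A.wid - 11]
35. n11.lab = true  [A.wid > 18]
36. n1.wid = false  [A.wid > 13]
37. n1.mk = 20  [C.lim + 12]
38. n17.lim = 17  [terminal]
39. n18.val = 23  [terminal]
40. n0.wid = true  [S₀.cnt > -2]
41. n0.mk = 25  [d.val + S₀.cnt + 3]

13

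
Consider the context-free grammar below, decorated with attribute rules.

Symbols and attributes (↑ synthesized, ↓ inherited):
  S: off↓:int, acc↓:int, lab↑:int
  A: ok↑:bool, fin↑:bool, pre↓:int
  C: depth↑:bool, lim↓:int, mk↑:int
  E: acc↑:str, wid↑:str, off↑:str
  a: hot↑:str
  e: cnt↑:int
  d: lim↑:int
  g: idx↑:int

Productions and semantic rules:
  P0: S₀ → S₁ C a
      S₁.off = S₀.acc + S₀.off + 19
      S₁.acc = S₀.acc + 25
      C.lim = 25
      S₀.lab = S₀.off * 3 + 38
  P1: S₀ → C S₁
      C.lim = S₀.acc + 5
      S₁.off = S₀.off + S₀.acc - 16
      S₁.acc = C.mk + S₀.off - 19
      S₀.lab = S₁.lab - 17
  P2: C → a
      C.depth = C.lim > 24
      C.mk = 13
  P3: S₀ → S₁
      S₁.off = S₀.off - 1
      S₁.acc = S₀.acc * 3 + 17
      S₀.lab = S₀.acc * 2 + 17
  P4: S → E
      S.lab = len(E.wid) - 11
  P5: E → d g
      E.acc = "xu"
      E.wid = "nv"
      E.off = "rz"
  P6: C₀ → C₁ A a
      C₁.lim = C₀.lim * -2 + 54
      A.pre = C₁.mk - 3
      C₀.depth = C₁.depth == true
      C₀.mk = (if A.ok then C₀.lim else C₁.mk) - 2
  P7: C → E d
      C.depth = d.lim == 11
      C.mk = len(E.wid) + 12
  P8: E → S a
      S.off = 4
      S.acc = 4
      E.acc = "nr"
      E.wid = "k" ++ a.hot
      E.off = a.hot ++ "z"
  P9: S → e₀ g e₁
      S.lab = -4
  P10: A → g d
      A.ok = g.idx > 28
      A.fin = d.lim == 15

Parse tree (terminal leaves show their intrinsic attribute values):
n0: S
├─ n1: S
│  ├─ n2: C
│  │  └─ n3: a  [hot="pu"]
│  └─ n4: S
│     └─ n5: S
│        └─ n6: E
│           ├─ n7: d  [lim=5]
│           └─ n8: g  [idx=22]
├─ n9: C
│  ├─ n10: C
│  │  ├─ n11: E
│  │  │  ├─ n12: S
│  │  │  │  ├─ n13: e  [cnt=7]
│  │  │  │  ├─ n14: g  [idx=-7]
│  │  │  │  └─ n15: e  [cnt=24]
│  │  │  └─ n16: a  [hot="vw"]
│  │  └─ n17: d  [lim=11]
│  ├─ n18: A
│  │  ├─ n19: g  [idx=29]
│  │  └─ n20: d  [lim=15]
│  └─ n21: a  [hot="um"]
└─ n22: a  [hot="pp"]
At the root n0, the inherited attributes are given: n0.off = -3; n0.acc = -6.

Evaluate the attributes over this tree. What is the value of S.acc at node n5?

29

1. n0.off = -3  [given at root]
2. n0.acc = -6  [given at root]
3. n1.off = 10  [S₀.acc + S₀.off + 19]
4. n1.acc = 19  [S₀.acc + 25]
5. n2.lim = 24  [S₀.acc + 5]
6. n3.hot = "pu"  [terminal]
7. n2.depth = false  [C.lim > 24]
8. n2.mk = 13  [13]
9. n4.off = 13  [S₀.off + S₀.acc - 16]
10. n4.acc = 4  [C.mk + S₀.off - 19]
11. n5.off = 12  [S₀.off - 1]
12. n5.acc = 29  [S₀.acc * 3 + 17]
13. n7.lim = 5  [terminal]
14. n8.idx = 22  [terminal]
15. n6.acc = "xu"  ["xu"]
16. n6.wid = "nv"  ["nv"]
17. n6.off = "rz"  ["rz"]
18. n5.lab = -9  [len(E.wid) - 11]
19. n4.lab = 25  [S₀.acc * 2 + 17]
20. n1.lab = 8  [S₁.lab - 17]
21. n9.lim = 25  [25]
22. n10.lim = 4  [C₀.lim * -2 + 54]
23. n12.off = 4  [4]
24. n12.acc = 4  [4]
25. n13.cnt = 7  [terminal]
26. n14.idx = -7  [terminal]
27. n15.cnt = 24  [terminal]
28. n12.lab = -4  [-4]
29. n16.hot = "vw"  [terminal]
30. n11.acc = "nr"  ["nr"]
31. n11.wid = "kvw"  ["k" ++ a.hot]
32. n11.off = "vwz"  [a.hot ++ "z"]
33. n17.lim = 11  [terminal]
34. n10.depth = true  [d.lim == 11]
35. n10.mk = 15  [len(E.wid) + 12]
36. n18.pre = 12  [C₁.mk - 3]
37. n19.idx = 29  [terminal]
38. n20.lim = 15  [terminal]
39. n18.ok = true  [g.idx > 28]
40. n18.fin = true  [d.lim == 15]
41. n21.hot = "um"  [terminal]
42. n9.depth = true  [C₁.depth == true]
43. n9.mk = 23  [(if A.ok then C₀.lim else C₁.mk) - 2]
44. n22.hot = "pp"  [terminal]
45. n0.lab = 29  [S₀.off * 3 + 38]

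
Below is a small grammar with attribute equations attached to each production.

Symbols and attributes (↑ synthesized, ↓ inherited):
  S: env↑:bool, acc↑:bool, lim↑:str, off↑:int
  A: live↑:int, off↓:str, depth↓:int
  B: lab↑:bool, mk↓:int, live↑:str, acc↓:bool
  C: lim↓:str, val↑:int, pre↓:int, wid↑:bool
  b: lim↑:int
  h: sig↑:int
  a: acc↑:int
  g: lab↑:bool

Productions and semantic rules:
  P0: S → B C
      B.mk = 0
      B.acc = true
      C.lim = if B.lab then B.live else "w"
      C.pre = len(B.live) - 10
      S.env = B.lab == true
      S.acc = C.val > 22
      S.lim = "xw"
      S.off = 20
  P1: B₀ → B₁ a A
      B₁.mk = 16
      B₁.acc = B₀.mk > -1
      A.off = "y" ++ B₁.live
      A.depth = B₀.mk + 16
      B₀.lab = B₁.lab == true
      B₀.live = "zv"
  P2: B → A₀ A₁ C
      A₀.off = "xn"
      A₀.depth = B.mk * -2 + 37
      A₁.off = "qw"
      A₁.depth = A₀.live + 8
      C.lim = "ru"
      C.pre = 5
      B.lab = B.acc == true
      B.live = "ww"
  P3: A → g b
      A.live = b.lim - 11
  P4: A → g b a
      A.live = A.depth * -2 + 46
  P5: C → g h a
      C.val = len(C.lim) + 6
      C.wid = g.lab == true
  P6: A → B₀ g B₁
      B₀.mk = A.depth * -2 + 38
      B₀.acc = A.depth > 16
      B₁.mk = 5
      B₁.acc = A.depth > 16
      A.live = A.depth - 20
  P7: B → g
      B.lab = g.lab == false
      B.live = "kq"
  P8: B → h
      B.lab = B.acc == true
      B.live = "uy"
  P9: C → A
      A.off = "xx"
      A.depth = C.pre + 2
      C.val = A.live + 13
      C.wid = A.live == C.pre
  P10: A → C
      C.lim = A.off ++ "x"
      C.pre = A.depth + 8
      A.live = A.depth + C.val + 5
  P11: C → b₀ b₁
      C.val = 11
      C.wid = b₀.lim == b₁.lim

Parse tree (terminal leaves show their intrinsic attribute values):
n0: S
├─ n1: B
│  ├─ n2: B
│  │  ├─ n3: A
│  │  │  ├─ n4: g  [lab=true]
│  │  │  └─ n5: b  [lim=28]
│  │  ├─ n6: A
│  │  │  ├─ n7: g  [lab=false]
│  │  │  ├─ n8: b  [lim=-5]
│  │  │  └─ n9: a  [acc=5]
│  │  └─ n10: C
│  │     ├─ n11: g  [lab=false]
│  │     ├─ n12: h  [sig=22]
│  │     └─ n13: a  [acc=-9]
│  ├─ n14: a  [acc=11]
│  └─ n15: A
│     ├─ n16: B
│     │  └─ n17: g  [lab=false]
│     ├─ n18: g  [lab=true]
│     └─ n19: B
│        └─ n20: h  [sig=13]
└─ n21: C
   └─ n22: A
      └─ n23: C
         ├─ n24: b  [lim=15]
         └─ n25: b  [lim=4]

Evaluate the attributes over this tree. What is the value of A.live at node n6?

-4

1. n1.mk = 0  [0]
2. n1.acc = true  [true]
3. n2.mk = 16  [16]
4. n2.acc = true  [B₀.mk > -1]
5. n3.off = "xn"  ["xn"]
6. n3.depth = 5  [B.mk * -2 + 37]
7. n4.lab = true  [terminal]
8. n5.lim = 28  [terminal]
9. n3.live = 17  [b.lim - 11]
10. n6.off = "qw"  ["qw"]
11. n6.depth = 25  [A₀.live + 8]
12. n7.lab = false  [terminal]
13. n8.lim = -5  [terminal]
14. n9.acc = 5  [terminal]
15. n6.live = -4  [A.depth * -2 + 46]
16. n10.lim = "ru"  ["ru"]
17. n10.pre = 5  [5]
18. n11.lab = false  [terminal]
19. n12.sig = 22  [terminal]
20. n13.acc = -9  [terminal]
21. n10.val = 8  [len(C.lim) + 6]
22. n10.wid = false  [g.lab == true]
23. n2.lab = true  [B.acc == true]
24. n2.live = "ww"  ["ww"]
25. n14.acc = 11  [terminal]
26. n15.off = "yww"  ["y" ++ B₁.live]
27. n15.depth = 16  [B₀.mk + 16]
28. n16.mk = 6  [A.depth * -2 + 38]
29. n16.acc = false  [A.depth > 16]
30. n17.lab = false  [terminal]
31. n16.lab = true  [g.lab == false]
32. n16.live = "kq"  ["kq"]
33. n18.lab = true  [terminal]
34. n19.mk = 5  [5]
35. n19.acc = false  [A.depth > 16]
36. n20.sig = 13  [terminal]
37. n19.lab = false  [B.acc == true]
38. n19.live = "uy"  ["uy"]
39. n15.live = -4  [A.depth - 20]
40. n1.lab = true  [B₁.lab == true]
41. n1.live = "zv"  ["zv"]
42. n21.lim = "zv"  [if B.lab then B.live else "w"]
43. n21.pre = -8  [len(B.live) - 10]
44. n22.off = "xx"  ["xx"]
45. n22.depth = -6  [C.pre + 2]
46. n23.lim = "xxx"  [A.off ++ "x"]
47. n23.pre = 2  [A.depth + 8]
48. n24.lim = 15  [terminal]
49. n25.lim = 4  [terminal]
50. n23.val = 11  [11]
51. n23.wid = false  [b₀.lim == b₁.lim]
52. n22.live = 10  [A.depth + C.val + 5]
53. n21.val = 23  [A.live + 13]
54. n21.wid = false  [A.live == C.pre]
55. n0.env = true  [B.lab == true]
56. n0.acc = true  [C.val > 22]
57. n0.lim = "xw"  ["xw"]
58. n0.off = 20  [20]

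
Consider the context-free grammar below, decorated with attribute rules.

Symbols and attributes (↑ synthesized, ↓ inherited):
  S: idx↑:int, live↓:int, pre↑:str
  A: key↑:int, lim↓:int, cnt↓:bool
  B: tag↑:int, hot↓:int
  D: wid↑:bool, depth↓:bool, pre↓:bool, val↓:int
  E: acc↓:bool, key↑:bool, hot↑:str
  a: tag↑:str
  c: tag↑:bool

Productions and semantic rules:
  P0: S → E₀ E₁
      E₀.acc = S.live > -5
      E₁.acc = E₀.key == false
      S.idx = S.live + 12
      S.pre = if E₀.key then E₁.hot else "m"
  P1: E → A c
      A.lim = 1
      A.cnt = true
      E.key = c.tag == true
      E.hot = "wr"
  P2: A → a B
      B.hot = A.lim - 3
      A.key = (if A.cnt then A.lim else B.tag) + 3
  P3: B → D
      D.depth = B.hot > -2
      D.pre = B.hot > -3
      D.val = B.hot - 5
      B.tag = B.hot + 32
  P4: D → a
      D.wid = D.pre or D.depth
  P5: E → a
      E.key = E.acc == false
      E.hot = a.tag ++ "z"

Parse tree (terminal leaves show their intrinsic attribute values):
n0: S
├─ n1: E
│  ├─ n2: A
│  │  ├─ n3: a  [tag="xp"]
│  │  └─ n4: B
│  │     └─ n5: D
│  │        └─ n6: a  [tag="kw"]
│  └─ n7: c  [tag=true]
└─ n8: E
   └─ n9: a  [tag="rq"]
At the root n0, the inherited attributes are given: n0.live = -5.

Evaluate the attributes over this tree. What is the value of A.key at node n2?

1. n0.live = -5  [given at root]
2. n1.acc = false  [S.live > -5]
3. n2.lim = 1  [1]
4. n2.cnt = true  [true]
5. n3.tag = "xp"  [terminal]
6. n4.hot = -2  [A.lim - 3]
7. n5.depth = false  [B.hot > -2]
8. n5.pre = true  [B.hot > -3]
9. n5.val = -7  [B.hot - 5]
10. n6.tag = "kw"  [terminal]
11. n5.wid = true  [D.pre or D.depth]
12. n4.tag = 30  [B.hot + 32]
13. n2.key = 4  [(if A.cnt then A.lim else B.tag) + 3]
14. n7.tag = true  [terminal]
15. n1.key = true  [c.tag == true]
16. n1.hot = "wr"  ["wr"]
17. n8.acc = false  [E₀.key == false]
18. n9.tag = "rq"  [terminal]
19. n8.key = true  [E.acc == false]
20. n8.hot = "rqz"  [a.tag ++ "z"]
21. n0.idx = 7  [S.live + 12]
22. n0.pre = "rqz"  [if E₀.key then E₁.hot else "m"]

4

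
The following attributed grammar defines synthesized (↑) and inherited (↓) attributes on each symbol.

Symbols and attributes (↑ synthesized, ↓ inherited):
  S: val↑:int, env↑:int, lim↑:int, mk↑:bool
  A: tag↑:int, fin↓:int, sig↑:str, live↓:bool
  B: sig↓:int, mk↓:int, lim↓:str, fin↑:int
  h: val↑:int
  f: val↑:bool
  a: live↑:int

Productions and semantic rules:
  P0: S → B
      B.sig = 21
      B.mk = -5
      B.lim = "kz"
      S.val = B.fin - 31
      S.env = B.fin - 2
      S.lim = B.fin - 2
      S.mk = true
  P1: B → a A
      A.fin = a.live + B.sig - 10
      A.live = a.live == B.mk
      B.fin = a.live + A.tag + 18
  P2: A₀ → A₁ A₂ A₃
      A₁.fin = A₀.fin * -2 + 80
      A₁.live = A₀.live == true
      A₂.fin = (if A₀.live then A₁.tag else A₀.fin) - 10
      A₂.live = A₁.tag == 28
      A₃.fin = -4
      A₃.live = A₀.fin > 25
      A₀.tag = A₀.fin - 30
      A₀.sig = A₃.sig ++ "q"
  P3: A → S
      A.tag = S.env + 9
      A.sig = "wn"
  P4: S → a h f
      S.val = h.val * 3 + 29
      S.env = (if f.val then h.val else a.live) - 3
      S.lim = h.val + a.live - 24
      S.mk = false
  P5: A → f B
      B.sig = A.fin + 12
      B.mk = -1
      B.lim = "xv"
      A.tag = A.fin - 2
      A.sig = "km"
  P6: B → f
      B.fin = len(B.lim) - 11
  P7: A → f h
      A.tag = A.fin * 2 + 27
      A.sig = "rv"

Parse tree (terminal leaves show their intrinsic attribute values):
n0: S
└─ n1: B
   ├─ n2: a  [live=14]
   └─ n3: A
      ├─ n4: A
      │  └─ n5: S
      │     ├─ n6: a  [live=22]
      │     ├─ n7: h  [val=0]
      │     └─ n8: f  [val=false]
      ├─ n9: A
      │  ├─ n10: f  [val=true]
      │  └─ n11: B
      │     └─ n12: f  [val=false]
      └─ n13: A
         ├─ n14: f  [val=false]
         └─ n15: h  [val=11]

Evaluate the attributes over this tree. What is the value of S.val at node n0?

-4

1. n1.sig = 21  [21]
2. n1.mk = -5  [-5]
3. n1.lim = "kz"  ["kz"]
4. n2.live = 14  [terminal]
5. n3.fin = 25  [a.live + B.sig - 10]
6. n3.live = false  [a.live == B.mk]
7. n4.fin = 30  [A₀.fin * -2 + 80]
8. n4.live = false  [A₀.live == true]
9. n6.live = 22  [terminal]
10. n7.val = 0  [terminal]
11. n8.val = false  [terminal]
12. n5.val = 29  [h.val * 3 + 29]
13. n5.env = 19  [(if f.val then h.val else a.live) - 3]
14. n5.lim = -2  [h.val + a.live - 24]
15. n5.mk = false  [false]
16. n4.tag = 28  [S.env + 9]
17. n4.sig = "wn"  ["wn"]
18. n9.fin = 15  [(if A₀.live then A₁.tag else A₀.fin) - 10]
19. n9.live = true  [A₁.tag == 28]
20. n10.val = true  [terminal]
21. n11.sig = 27  [A.fin + 12]
22. n11.mk = -1  [-1]
23. n11.lim = "xv"  ["xv"]
24. n12.val = false  [terminal]
25. n11.fin = -9  [len(B.lim) - 11]
26. n9.tag = 13  [A.fin - 2]
27. n9.sig = "km"  ["km"]
28. n13.fin = -4  [-4]
29. n13.live = false  [A₀.fin > 25]
30. n14.val = false  [terminal]
31. n15.val = 11  [terminal]
32. n13.tag = 19  [A.fin * 2 + 27]
33. n13.sig = "rv"  ["rv"]
34. n3.tag = -5  [A₀.fin - 30]
35. n3.sig = "rvq"  [A₃.sig ++ "q"]
36. n1.fin = 27  [a.live + A.tag + 18]
37. n0.val = -4  [B.fin - 31]
38. n0.env = 25  [B.fin - 2]
39. n0.lim = 25  [B.fin - 2]
40. n0.mk = true  [true]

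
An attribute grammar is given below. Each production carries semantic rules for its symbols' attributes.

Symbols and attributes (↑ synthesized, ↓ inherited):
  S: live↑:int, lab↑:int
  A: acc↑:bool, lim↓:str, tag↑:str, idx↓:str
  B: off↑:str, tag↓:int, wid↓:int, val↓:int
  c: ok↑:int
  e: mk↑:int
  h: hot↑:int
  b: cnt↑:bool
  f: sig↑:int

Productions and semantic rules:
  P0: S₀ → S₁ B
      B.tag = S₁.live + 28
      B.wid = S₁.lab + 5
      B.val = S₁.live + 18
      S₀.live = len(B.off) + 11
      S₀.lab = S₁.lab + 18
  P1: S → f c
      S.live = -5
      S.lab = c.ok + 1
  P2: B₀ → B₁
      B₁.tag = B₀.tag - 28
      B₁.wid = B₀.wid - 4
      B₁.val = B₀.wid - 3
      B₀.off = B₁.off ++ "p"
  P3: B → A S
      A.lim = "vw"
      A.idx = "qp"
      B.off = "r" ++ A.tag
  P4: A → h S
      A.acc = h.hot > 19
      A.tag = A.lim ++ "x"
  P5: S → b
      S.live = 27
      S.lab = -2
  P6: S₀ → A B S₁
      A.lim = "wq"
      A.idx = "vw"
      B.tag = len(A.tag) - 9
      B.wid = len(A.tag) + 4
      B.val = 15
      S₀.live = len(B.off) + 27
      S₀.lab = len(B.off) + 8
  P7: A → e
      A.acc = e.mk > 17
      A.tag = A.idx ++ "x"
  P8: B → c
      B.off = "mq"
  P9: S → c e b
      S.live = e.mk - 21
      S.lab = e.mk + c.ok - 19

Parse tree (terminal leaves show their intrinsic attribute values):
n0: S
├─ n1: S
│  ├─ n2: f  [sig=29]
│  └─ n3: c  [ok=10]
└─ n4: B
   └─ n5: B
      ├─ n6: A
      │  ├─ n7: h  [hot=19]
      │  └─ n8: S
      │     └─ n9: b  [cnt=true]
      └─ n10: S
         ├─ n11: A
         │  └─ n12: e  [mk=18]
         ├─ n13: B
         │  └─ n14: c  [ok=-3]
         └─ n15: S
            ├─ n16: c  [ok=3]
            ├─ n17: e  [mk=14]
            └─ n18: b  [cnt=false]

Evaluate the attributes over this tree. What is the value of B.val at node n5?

13

1. n2.sig = 29  [terminal]
2. n3.ok = 10  [terminal]
3. n1.live = -5  [-5]
4. n1.lab = 11  [c.ok + 1]
5. n4.tag = 23  [S₁.live + 28]
6. n4.wid = 16  [S₁.lab + 5]
7. n4.val = 13  [S₁.live + 18]
8. n5.tag = -5  [B₀.tag - 28]
9. n5.wid = 12  [B₀.wid - 4]
10. n5.val = 13  [B₀.wid - 3]
11. n6.lim = "vw"  ["vw"]
12. n6.idx = "qp"  ["qp"]
13. n7.hot = 19  [terminal]
14. n9.cnt = true  [terminal]
15. n8.live = 27  [27]
16. n8.lab = -2  [-2]
17. n6.acc = false  [h.hot > 19]
18. n6.tag = "vwx"  [A.lim ++ "x"]
19. n11.lim = "wq"  ["wq"]
20. n11.idx = "vw"  ["vw"]
21. n12.mk = 18  [terminal]
22. n11.acc = true  [e.mk > 17]
23. n11.tag = "vwx"  [A.idx ++ "x"]
24. n13.tag = -6  [len(A.tag) - 9]
25. n13.wid = 7  [len(A.tag) + 4]
26. n13.val = 15  [15]
27. n14.ok = -3  [terminal]
28. n13.off = "mq"  ["mq"]
29. n16.ok = 3  [terminal]
30. n17.mk = 14  [terminal]
31. n18.cnt = false  [terminal]
32. n15.live = -7  [e.mk - 21]
33. n15.lab = -2  [e.mk + c.ok - 19]
34. n10.live = 29  [len(B.off) + 27]
35. n10.lab = 10  [len(B.off) + 8]
36. n5.off = "rvwx"  ["r" ++ A.tag]
37. n4.off = "rvwxp"  [B₁.off ++ "p"]
38. n0.live = 16  [len(B.off) + 11]
39. n0.lab = 29  [S₁.lab + 18]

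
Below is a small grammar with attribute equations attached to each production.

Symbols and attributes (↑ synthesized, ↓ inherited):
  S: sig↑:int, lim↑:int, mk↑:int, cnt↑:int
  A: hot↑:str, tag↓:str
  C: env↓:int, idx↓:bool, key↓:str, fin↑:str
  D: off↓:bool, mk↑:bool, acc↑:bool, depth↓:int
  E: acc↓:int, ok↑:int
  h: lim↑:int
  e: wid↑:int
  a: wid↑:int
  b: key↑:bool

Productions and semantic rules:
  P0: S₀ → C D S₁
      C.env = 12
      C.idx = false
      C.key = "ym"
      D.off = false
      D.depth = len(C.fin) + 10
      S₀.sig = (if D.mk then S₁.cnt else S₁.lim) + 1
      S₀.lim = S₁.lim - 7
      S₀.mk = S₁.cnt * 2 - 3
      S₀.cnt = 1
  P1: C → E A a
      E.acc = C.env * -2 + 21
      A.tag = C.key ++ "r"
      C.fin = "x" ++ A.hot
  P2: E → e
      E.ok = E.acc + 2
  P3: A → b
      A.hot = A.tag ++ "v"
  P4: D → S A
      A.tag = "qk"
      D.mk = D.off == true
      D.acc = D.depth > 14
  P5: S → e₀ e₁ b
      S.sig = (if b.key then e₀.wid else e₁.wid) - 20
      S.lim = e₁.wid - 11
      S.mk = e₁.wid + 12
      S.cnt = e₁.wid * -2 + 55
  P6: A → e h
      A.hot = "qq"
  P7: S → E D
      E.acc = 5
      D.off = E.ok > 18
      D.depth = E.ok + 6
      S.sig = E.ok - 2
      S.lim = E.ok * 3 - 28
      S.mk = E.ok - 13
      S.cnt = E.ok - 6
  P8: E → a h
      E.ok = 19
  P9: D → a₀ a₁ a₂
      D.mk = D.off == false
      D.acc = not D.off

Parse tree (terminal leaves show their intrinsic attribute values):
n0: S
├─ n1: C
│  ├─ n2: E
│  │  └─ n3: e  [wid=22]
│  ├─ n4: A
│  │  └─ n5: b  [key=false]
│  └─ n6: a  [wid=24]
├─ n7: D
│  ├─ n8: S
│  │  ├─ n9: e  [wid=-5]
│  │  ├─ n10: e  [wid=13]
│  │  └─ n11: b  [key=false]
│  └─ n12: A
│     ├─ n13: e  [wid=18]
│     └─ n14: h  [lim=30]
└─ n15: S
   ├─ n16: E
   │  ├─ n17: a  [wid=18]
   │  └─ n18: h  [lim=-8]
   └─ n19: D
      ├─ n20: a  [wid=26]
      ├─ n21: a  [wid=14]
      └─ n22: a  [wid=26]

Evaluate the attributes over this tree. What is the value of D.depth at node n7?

1. n1.env = 12  [12]
2. n1.idx = false  [false]
3. n1.key = "ym"  ["ym"]
4. n2.acc = -3  [C.env * -2 + 21]
5. n3.wid = 22  [terminal]
6. n2.ok = -1  [E.acc + 2]
7. n4.tag = "ymr"  [C.key ++ "r"]
8. n5.key = false  [terminal]
9. n4.hot = "ymrv"  [A.tag ++ "v"]
10. n6.wid = 24  [terminal]
11. n1.fin = "xymrv"  ["x" ++ A.hot]
12. n7.off = false  [false]
13. n7.depth = 15  [len(C.fin) + 10]
14. n9.wid = -5  [terminal]
15. n10.wid = 13  [terminal]
16. n11.key = false  [terminal]
17. n8.sig = -7  [(if b.key then e₀.wid else e₁.wid) - 20]
18. n8.lim = 2  [e₁.wid - 11]
19. n8.mk = 25  [e₁.wid + 12]
20. n8.cnt = 29  [e₁.wid * -2 + 55]
21. n12.tag = "qk"  ["qk"]
22. n13.wid = 18  [terminal]
23. n14.lim = 30  [terminal]
24. n12.hot = "qq"  ["qq"]
25. n7.mk = false  [D.off == true]
26. n7.acc = true  [D.depth > 14]
27. n16.acc = 5  [5]
28. n17.wid = 18  [terminal]
29. n18.lim = -8  [terminal]
30. n16.ok = 19  [19]
31. n19.off = true  [E.ok > 18]
32. n19.depth = 25  [E.ok + 6]
33. n20.wid = 26  [terminal]
34. n21.wid = 14  [terminal]
35. n22.wid = 26  [terminal]
36. n19.mk = false  [D.off == false]
37. n19.acc = false  [not D.off]
38. n15.sig = 17  [E.ok - 2]
39. n15.lim = 29  [E.ok * 3 - 28]
40. n15.mk = 6  [E.ok - 13]
41. n15.cnt = 13  [E.ok - 6]
42. n0.sig = 30  [(if D.mk then S₁.cnt else S₁.lim) + 1]
43. n0.lim = 22  [S₁.lim - 7]
44. n0.mk = 23  [S₁.cnt * 2 - 3]
45. n0.cnt = 1  [1]

15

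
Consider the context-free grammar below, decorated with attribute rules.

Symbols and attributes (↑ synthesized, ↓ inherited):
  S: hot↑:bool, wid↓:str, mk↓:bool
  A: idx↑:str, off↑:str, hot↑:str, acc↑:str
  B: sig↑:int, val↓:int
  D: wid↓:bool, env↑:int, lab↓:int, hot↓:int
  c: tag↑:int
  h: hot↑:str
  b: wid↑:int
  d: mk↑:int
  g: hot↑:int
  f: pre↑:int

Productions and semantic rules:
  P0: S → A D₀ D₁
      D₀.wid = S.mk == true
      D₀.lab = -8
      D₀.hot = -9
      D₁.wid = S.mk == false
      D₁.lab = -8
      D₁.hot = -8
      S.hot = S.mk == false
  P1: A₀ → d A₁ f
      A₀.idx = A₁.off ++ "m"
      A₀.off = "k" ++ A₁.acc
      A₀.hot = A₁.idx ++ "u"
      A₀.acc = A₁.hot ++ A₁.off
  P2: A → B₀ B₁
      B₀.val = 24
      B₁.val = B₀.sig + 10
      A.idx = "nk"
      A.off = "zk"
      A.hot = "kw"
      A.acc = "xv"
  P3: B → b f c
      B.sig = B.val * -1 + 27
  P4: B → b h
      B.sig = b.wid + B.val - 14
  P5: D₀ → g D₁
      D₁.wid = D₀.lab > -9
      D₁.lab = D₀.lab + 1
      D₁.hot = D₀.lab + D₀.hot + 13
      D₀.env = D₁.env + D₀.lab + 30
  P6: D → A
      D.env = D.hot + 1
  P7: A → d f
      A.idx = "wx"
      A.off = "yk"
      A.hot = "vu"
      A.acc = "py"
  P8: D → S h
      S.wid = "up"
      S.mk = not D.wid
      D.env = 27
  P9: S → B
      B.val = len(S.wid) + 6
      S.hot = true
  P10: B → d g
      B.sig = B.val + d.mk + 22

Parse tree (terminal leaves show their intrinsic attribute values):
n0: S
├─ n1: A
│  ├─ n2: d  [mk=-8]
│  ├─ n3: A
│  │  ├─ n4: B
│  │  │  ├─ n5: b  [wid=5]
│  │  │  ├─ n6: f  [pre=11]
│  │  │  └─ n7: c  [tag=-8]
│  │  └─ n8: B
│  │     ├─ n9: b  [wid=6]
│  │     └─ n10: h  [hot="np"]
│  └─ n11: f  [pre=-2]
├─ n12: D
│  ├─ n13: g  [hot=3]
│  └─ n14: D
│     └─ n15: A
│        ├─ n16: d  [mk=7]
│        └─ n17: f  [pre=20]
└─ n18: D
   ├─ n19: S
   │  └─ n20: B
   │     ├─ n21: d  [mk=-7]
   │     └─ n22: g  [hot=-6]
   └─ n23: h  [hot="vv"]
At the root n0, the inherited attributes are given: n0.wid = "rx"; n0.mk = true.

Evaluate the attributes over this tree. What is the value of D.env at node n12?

1. n0.wid = "rx"  [given at root]
2. n0.mk = true  [given at root]
3. n2.mk = -8  [terminal]
4. n4.val = 24  [24]
5. n5.wid = 5  [terminal]
6. n6.pre = 11  [terminal]
7. n7.tag = -8  [terminal]
8. n4.sig = 3  [B.val * -1 + 27]
9. n8.val = 13  [B₀.sig + 10]
10. n9.wid = 6  [terminal]
11. n10.hot = "np"  [terminal]
12. n8.sig = 5  [b.wid + B.val - 14]
13. n3.idx = "nk"  ["nk"]
14. n3.off = "zk"  ["zk"]
15. n3.hot = "kw"  ["kw"]
16. n3.acc = "xv"  ["xv"]
17. n11.pre = -2  [terminal]
18. n1.idx = "zkm"  [A₁.off ++ "m"]
19. n1.off = "kxv"  ["k" ++ A₁.acc]
20. n1.hot = "nku"  [A₁.idx ++ "u"]
21. n1.acc = "kwzk"  [A₁.hot ++ A₁.off]
22. n12.wid = true  [S.mk == true]
23. n12.lab = -8  [-8]
24. n12.hot = -9  [-9]
25. n13.hot = 3  [terminal]
26. n14.wid = true  [D₀.lab > -9]
27. n14.lab = -7  [D₀.lab + 1]
28. n14.hot = -4  [D₀.lab + D₀.hot + 13]
29. n16.mk = 7  [terminal]
30. n17.pre = 20  [terminal]
31. n15.idx = "wx"  ["wx"]
32. n15.off = "yk"  ["yk"]
33. n15.hot = "vu"  ["vu"]
34. n15.acc = "py"  ["py"]
35. n14.env = -3  [D.hot + 1]
36. n12.env = 19  [D₁.env + D₀.lab + 30]
37. n18.wid = false  [S.mk == false]
38. n18.lab = -8  [-8]
39. n18.hot = -8  [-8]
40. n19.wid = "up"  ["up"]
41. n19.mk = true  [not D.wid]
42. n20.val = 8  [len(S.wid) + 6]
43. n21.mk = -7  [terminal]
44. n22.hot = -6  [terminal]
45. n20.sig = 23  [B.val + d.mk + 22]
46. n19.hot = true  [true]
47. n23.hot = "vv"  [terminal]
48. n18.env = 27  [27]
49. n0.hot = false  [S.mk == false]

19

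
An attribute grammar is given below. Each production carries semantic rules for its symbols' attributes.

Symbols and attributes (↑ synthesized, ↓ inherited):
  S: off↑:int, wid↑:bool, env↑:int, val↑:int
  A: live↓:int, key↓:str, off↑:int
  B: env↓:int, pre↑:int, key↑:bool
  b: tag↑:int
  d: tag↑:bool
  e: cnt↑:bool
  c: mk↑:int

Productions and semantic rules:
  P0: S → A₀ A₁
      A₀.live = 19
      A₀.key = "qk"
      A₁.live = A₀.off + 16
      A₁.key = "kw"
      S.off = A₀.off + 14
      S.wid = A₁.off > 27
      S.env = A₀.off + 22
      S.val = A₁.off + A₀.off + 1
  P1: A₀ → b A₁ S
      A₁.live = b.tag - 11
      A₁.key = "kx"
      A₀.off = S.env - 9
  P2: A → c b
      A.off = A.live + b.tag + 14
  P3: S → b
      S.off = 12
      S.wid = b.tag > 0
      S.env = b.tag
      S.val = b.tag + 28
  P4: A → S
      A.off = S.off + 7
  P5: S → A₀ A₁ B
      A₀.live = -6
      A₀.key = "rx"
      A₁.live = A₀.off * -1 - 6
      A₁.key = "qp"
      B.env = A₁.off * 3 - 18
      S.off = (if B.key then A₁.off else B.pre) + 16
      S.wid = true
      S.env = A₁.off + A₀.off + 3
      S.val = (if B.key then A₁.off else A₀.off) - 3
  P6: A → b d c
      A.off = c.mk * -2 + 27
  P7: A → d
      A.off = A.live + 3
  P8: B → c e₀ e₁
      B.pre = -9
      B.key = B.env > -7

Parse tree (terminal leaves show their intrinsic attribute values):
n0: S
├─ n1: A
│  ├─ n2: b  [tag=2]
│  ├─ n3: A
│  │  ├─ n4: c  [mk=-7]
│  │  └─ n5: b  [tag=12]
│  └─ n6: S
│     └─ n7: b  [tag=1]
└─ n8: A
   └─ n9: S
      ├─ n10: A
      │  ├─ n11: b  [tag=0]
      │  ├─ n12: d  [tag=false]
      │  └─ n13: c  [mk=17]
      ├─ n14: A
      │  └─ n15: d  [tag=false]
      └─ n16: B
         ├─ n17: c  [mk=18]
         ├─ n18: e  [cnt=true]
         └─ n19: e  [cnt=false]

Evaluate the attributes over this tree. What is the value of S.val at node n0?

1. n1.live = 19  [19]
2. n1.key = "qk"  ["qk"]
3. n2.tag = 2  [terminal]
4. n3.live = -9  [b.tag - 11]
5. n3.key = "kx"  ["kx"]
6. n4.mk = -7  [terminal]
7. n5.tag = 12  [terminal]
8. n3.off = 17  [A.live + b.tag + 14]
9. n7.tag = 1  [terminal]
10. n6.off = 12  [12]
11. n6.wid = true  [b.tag > 0]
12. n6.env = 1  [b.tag]
13. n6.val = 29  [b.tag + 28]
14. n1.off = -8  [S.env - 9]
15. n8.live = 8  [A₀.off + 16]
16. n8.key = "kw"  ["kw"]
17. n10.live = -6  [-6]
18. n10.key = "rx"  ["rx"]
19. n11.tag = 0  [terminal]
20. n12.tag = false  [terminal]
21. n13.mk = 17  [terminal]
22. n10.off = -7  [c.mk * -2 + 27]
23. n14.live = 1  [A₀.off * -1 - 6]
24. n14.key = "qp"  ["qp"]
25. n15.tag = false  [terminal]
26. n14.off = 4  [A.live + 3]
27. n16.env = -6  [A₁.off * 3 - 18]
28. n17.mk = 18  [terminal]
29. n18.cnt = true  [terminal]
30. n19.cnt = false  [terminal]
31. n16.pre = -9  [-9]
32. n16.key = true  [B.env > -7]
33. n9.off = 20  [(if B.key then A₁.off else B.pre) + 16]
34. n9.wid = true  [true]
35. n9.env = 0  [A₁.off + A₀.off + 3]
36. n9.val = 1  [(if B.key then A₁.off else A₀.off) - 3]
37. n8.off = 27  [S.off + 7]
38. n0.off = 6  [A₀.off + 14]
39. n0.wid = false  [A₁.off > 27]
40. n0.env = 14  [A₀.off + 22]
41. n0.val = 20  [A₁.off + A₀.off + 1]

20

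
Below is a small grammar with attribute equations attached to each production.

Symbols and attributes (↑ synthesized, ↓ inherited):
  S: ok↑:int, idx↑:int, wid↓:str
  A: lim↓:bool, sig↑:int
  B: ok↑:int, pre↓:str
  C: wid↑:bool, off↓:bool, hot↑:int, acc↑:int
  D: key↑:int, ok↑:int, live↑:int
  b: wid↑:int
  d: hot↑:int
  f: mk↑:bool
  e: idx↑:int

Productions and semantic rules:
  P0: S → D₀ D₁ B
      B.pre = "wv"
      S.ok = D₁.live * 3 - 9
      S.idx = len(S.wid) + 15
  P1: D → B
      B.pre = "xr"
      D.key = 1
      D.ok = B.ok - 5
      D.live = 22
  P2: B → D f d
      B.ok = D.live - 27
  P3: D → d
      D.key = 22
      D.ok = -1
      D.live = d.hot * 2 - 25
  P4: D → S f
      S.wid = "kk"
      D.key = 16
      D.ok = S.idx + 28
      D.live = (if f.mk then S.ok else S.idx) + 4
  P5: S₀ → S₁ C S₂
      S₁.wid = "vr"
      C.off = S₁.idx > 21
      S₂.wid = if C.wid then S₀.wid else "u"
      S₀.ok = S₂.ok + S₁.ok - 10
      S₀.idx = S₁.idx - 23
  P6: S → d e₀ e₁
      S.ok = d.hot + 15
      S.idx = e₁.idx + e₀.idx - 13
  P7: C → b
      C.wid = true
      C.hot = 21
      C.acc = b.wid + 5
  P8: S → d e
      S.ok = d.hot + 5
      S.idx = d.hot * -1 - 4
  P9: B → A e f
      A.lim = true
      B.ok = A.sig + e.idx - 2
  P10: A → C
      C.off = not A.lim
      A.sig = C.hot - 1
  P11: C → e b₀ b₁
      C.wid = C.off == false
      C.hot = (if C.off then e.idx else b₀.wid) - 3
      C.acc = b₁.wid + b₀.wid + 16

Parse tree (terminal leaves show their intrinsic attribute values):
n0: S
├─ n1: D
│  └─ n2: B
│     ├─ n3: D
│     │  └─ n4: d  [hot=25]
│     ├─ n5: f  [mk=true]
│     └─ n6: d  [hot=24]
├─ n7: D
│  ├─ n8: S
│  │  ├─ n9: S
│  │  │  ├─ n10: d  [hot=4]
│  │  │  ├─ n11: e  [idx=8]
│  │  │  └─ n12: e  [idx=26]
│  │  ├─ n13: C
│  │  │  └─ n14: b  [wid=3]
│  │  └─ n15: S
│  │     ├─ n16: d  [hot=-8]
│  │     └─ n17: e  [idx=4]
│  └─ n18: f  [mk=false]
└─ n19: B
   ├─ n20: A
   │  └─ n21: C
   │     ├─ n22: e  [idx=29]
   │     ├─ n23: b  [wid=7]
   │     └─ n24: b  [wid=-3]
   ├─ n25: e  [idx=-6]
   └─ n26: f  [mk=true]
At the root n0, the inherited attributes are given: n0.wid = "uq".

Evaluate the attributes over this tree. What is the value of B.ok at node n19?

-5

1. n0.wid = "uq"  [given at root]
2. n2.pre = "xr"  ["xr"]
3. n4.hot = 25  [terminal]
4. n3.key = 22  [22]
5. n3.ok = -1  [-1]
6. n3.live = 25  [d.hot * 2 - 25]
7. n5.mk = true  [terminal]
8. n6.hot = 24  [terminal]
9. n2.ok = -2  [D.live - 27]
10. n1.key = 1  [1]
11. n1.ok = -7  [B.ok - 5]
12. n1.live = 22  [22]
13. n8.wid = "kk"  ["kk"]
14. n9.wid = "vr"  ["vr"]
15. n10.hot = 4  [terminal]
16. n11.idx = 8  [terminal]
17. n12.idx = 26  [terminal]
18. n9.ok = 19  [d.hot + 15]
19. n9.idx = 21  [e₁.idx + e₀.idx - 13]
20. n13.off = false  [S₁.idx > 21]
21. n14.wid = 3  [terminal]
22. n13.wid = true  [true]
23. n13.hot = 21  [21]
24. n13.acc = 8  [b.wid + 5]
25. n15.wid = "kk"  [if C.wid then S₀.wid else "u"]
26. n16.hot = -8  [terminal]
27. n17.idx = 4  [terminal]
28. n15.ok = -3  [d.hot + 5]
29. n15.idx = 4  [d.hot * -1 - 4]
30. n8.ok = 6  [S₂.ok + S₁.ok - 10]
31. n8.idx = -2  [S₁.idx - 23]
32. n18.mk = false  [terminal]
33. n7.key = 16  [16]
34. n7.ok = 26  [S.idx + 28]
35. n7.live = 2  [(if f.mk then S.ok else S.idx) + 4]
36. n19.pre = "wv"  ["wv"]
37. n20.lim = true  [true]
38. n21.off = false  [not A.lim]
39. n22.idx = 29  [terminal]
40. n23.wid = 7  [terminal]
41. n24.wid = -3  [terminal]
42. n21.wid = true  [C.off == false]
43. n21.hot = 4  [(if C.off then e.idx else b₀.wid) - 3]
44. n21.acc = 20  [b₁.wid + b₀.wid + 16]
45. n20.sig = 3  [C.hot - 1]
46. n25.idx = -6  [terminal]
47. n26.mk = true  [terminal]
48. n19.ok = -5  [A.sig + e.idx - 2]
49. n0.ok = -3  [D₁.live * 3 - 9]
50. n0.idx = 17  [len(S.wid) + 15]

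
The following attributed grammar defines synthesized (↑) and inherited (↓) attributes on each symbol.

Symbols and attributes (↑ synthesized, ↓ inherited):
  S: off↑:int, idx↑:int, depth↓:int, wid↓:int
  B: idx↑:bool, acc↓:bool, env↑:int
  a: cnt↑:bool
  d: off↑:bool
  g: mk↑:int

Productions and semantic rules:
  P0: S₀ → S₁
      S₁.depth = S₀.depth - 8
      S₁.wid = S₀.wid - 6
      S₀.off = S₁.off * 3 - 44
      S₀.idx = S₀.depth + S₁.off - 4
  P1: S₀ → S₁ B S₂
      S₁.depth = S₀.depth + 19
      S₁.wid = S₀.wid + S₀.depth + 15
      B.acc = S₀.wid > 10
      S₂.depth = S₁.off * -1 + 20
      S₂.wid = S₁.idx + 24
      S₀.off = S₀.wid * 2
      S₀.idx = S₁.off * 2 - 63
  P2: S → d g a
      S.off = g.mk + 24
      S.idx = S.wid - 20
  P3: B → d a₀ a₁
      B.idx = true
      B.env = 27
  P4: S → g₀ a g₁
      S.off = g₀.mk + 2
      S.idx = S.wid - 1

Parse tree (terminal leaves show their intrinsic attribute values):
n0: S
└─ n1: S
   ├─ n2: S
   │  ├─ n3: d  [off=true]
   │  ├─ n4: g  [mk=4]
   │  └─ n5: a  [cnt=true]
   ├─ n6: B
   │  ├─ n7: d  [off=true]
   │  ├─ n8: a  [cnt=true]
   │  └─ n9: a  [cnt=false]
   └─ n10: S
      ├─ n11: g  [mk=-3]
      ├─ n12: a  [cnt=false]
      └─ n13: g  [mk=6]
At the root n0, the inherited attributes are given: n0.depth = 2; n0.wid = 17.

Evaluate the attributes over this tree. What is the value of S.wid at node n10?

1. n0.depth = 2  [given at root]
2. n0.wid = 17  [given at root]
3. n1.depth = -6  [S₀.depth - 8]
4. n1.wid = 11  [S₀.wid - 6]
5. n2.depth = 13  [S₀.depth + 19]
6. n2.wid = 20  [S₀.wid + S₀.depth + 15]
7. n3.off = true  [terminal]
8. n4.mk = 4  [terminal]
9. n5.cnt = true  [terminal]
10. n2.off = 28  [g.mk + 24]
11. n2.idx = 0  [S.wid - 20]
12. n6.acc = true  [S₀.wid > 10]
13. n7.off = true  [terminal]
14. n8.cnt = true  [terminal]
15. n9.cnt = false  [terminal]
16. n6.idx = true  [true]
17. n6.env = 27  [27]
18. n10.depth = -8  [S₁.off * -1 + 20]
19. n10.wid = 24  [S₁.idx + 24]
20. n11.mk = -3  [terminal]
21. n12.cnt = false  [terminal]
22. n13.mk = 6  [terminal]
23. n10.off = -1  [g₀.mk + 2]
24. n10.idx = 23  [S.wid - 1]
25. n1.off = 22  [S₀.wid * 2]
26. n1.idx = -7  [S₁.off * 2 - 63]
27. n0.off = 22  [S₁.off * 3 - 44]
28. n0.idx = 20  [S₀.depth + S₁.off - 4]

24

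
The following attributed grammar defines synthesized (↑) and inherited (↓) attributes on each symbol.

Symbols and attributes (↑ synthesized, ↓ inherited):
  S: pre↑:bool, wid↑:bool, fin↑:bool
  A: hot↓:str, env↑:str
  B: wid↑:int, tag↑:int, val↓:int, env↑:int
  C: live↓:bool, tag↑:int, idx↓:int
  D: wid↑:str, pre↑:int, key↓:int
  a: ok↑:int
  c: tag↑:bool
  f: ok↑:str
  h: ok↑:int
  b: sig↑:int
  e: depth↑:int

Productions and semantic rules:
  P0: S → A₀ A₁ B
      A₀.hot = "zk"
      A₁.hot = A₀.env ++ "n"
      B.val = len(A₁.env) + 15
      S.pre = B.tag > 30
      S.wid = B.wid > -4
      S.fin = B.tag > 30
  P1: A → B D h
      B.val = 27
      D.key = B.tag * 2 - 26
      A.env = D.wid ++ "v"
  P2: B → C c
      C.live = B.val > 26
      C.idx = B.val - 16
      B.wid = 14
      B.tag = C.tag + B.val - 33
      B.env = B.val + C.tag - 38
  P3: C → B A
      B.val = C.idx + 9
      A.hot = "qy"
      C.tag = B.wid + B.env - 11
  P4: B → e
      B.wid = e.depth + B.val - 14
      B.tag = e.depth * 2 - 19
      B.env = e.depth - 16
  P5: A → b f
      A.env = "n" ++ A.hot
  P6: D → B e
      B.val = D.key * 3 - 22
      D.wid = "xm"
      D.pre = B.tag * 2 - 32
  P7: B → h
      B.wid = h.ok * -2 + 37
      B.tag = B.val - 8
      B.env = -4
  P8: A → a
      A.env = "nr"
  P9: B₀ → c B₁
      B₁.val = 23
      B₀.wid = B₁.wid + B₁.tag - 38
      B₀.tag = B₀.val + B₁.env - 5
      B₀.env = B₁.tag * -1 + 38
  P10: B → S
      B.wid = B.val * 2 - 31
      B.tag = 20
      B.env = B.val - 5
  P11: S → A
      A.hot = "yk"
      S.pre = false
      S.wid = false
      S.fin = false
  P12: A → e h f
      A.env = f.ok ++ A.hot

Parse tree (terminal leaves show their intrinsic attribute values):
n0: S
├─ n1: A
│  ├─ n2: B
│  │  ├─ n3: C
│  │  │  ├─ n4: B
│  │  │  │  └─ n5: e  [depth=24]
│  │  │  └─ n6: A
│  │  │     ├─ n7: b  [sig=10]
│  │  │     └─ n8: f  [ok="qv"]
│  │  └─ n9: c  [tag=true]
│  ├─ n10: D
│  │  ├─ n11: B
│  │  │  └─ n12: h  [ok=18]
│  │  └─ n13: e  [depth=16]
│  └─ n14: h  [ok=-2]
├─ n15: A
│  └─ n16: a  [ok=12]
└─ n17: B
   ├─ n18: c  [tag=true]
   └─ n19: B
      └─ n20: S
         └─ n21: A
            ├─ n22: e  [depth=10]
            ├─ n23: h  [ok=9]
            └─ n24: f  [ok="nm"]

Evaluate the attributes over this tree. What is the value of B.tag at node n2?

21

1. n1.hot = "zk"  ["zk"]
2. n2.val = 27  [27]
3. n3.live = true  [B.val > 26]
4. n3.idx = 11  [B.val - 16]
5. n4.val = 20  [C.idx + 9]
6. n5.depth = 24  [terminal]
7. n4.wid = 30  [e.depth + B.val - 14]
8. n4.tag = 29  [e.depth * 2 - 19]
9. n4.env = 8  [e.depth - 16]
10. n6.hot = "qy"  ["qy"]
11. n7.sig = 10  [terminal]
12. n8.ok = "qv"  [terminal]
13. n6.env = "nqy"  ["n" ++ A.hot]
14. n3.tag = 27  [B.wid + B.env - 11]
15. n9.tag = true  [terminal]
16. n2.wid = 14  [14]
17. n2.tag = 21  [C.tag + B.val - 33]
18. n2.env = 16  [B.val + C.tag - 38]
19. n10.key = 16  [B.tag * 2 - 26]
20. n11.val = 26  [D.key * 3 - 22]
21. n12.ok = 18  [terminal]
22. n11.wid = 1  [h.ok * -2 + 37]
23. n11.tag = 18  [B.val - 8]
24. n11.env = -4  [-4]
25. n13.depth = 16  [terminal]
26. n10.wid = "xm"  ["xm"]
27. n10.pre = 4  [B.tag * 2 - 32]
28. n14.ok = -2  [terminal]
29. n1.env = "xmv"  [D.wid ++ "v"]
30. n15.hot = "xmvn"  [A₀.env ++ "n"]
31. n16.ok = 12  [terminal]
32. n15.env = "nr"  ["nr"]
33. n17.val = 17  [len(A₁.env) + 15]
34. n18.tag = true  [terminal]
35. n19.val = 23  [23]
36. n21.hot = "yk"  ["yk"]
37. n22.depth = 10  [terminal]
38. n23.ok = 9  [terminal]
39. n24.ok = "nm"  [terminal]
40. n21.env = "nmyk"  [f.ok ++ A.hot]
41. n20.pre = false  [false]
42. n20.wid = false  [false]
43. n20.fin = false  [false]
44. n19.wid = 15  [B.val * 2 - 31]
45. n19.tag = 20  [20]
46. n19.env = 18  [B.val - 5]
47. n17.wid = -3  [B₁.wid + B₁.tag - 38]
48. n17.tag = 30  [B₀.val + B₁.env - 5]
49. n17.env = 18  [B₁.tag * -1 + 38]
50. n0.pre = false  [B.tag > 30]
51. n0.wid = true  [B.wid > -4]
52. n0.fin = false  [B.tag > 30]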